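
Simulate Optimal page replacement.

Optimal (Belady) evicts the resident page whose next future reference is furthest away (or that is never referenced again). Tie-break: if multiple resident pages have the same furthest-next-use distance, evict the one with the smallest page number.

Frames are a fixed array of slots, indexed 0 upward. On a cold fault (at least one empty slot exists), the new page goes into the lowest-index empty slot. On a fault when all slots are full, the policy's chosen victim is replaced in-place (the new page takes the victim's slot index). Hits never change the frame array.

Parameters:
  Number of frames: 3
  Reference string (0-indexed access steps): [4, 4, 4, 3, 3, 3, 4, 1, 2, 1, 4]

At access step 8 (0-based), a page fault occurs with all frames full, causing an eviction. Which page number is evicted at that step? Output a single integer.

Step 0: ref 4 -> FAULT, frames=[4,-,-]
Step 1: ref 4 -> HIT, frames=[4,-,-]
Step 2: ref 4 -> HIT, frames=[4,-,-]
Step 3: ref 3 -> FAULT, frames=[4,3,-]
Step 4: ref 3 -> HIT, frames=[4,3,-]
Step 5: ref 3 -> HIT, frames=[4,3,-]
Step 6: ref 4 -> HIT, frames=[4,3,-]
Step 7: ref 1 -> FAULT, frames=[4,3,1]
Step 8: ref 2 -> FAULT, evict 3, frames=[4,2,1]
At step 8: evicted page 3

Answer: 3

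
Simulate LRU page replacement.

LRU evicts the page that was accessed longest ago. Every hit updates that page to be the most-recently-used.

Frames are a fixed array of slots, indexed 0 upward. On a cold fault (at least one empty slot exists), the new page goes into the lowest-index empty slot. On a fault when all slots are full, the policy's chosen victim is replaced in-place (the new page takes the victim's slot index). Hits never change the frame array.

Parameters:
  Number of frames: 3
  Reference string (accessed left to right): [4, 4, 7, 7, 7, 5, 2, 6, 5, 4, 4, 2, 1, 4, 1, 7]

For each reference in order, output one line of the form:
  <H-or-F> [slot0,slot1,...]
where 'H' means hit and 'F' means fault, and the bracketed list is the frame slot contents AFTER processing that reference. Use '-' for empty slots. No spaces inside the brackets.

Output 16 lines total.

F [4,-,-]
H [4,-,-]
F [4,7,-]
H [4,7,-]
H [4,7,-]
F [4,7,5]
F [2,7,5]
F [2,6,5]
H [2,6,5]
F [4,6,5]
H [4,6,5]
F [4,2,5]
F [4,2,1]
H [4,2,1]
H [4,2,1]
F [4,7,1]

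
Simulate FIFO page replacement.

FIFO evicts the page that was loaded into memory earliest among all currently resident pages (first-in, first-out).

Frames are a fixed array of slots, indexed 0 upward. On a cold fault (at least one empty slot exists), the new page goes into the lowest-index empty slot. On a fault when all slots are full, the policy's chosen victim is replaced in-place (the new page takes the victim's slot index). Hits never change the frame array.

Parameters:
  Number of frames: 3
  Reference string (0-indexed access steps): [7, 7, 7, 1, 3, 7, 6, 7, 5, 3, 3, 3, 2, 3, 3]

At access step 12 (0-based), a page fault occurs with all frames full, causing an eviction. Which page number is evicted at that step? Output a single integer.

Answer: 7

Derivation:
Step 0: ref 7 -> FAULT, frames=[7,-,-]
Step 1: ref 7 -> HIT, frames=[7,-,-]
Step 2: ref 7 -> HIT, frames=[7,-,-]
Step 3: ref 1 -> FAULT, frames=[7,1,-]
Step 4: ref 3 -> FAULT, frames=[7,1,3]
Step 5: ref 7 -> HIT, frames=[7,1,3]
Step 6: ref 6 -> FAULT, evict 7, frames=[6,1,3]
Step 7: ref 7 -> FAULT, evict 1, frames=[6,7,3]
Step 8: ref 5 -> FAULT, evict 3, frames=[6,7,5]
Step 9: ref 3 -> FAULT, evict 6, frames=[3,7,5]
Step 10: ref 3 -> HIT, frames=[3,7,5]
Step 11: ref 3 -> HIT, frames=[3,7,5]
Step 12: ref 2 -> FAULT, evict 7, frames=[3,2,5]
At step 12: evicted page 7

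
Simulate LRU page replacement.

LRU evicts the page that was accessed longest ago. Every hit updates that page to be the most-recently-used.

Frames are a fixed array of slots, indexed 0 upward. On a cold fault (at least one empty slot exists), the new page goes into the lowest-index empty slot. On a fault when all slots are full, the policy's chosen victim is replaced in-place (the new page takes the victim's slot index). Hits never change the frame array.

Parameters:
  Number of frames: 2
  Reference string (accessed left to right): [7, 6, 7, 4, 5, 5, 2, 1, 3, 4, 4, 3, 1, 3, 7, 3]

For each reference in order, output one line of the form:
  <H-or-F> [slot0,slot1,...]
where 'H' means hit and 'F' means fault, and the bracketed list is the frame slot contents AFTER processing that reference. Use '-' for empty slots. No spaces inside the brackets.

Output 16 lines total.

F [7,-]
F [7,6]
H [7,6]
F [7,4]
F [5,4]
H [5,4]
F [5,2]
F [1,2]
F [1,3]
F [4,3]
H [4,3]
H [4,3]
F [1,3]
H [1,3]
F [7,3]
H [7,3]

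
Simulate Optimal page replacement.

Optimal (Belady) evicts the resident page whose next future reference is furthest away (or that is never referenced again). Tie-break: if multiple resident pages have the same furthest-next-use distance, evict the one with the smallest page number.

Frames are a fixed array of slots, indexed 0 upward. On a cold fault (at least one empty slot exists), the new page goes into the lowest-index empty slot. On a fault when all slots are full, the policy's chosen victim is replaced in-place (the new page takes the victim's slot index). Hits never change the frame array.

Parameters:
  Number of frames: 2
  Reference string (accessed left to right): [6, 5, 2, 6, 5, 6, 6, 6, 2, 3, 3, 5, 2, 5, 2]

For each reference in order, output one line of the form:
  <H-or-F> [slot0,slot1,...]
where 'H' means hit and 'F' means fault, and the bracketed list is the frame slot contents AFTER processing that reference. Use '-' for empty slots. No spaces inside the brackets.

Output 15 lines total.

F [6,-]
F [6,5]
F [6,2]
H [6,2]
F [6,5]
H [6,5]
H [6,5]
H [6,5]
F [2,5]
F [3,5]
H [3,5]
H [3,5]
F [2,5]
H [2,5]
H [2,5]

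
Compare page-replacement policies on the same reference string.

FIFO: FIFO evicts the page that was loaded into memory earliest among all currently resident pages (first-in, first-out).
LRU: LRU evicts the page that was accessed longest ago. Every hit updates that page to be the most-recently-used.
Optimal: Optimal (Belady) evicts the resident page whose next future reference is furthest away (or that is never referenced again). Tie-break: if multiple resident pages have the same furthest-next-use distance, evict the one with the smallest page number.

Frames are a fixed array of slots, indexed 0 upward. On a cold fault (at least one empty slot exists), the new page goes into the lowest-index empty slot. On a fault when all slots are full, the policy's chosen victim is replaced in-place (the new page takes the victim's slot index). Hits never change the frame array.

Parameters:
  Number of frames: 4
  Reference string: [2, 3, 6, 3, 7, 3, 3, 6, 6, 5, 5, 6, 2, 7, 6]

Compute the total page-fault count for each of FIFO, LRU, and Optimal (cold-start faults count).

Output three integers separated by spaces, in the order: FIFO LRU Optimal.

Answer: 6 7 5

Derivation:
--- FIFO ---
  step 0: ref 2 -> FAULT, frames=[2,-,-,-] (faults so far: 1)
  step 1: ref 3 -> FAULT, frames=[2,3,-,-] (faults so far: 2)
  step 2: ref 6 -> FAULT, frames=[2,3,6,-] (faults so far: 3)
  step 3: ref 3 -> HIT, frames=[2,3,6,-] (faults so far: 3)
  step 4: ref 7 -> FAULT, frames=[2,3,6,7] (faults so far: 4)
  step 5: ref 3 -> HIT, frames=[2,3,6,7] (faults so far: 4)
  step 6: ref 3 -> HIT, frames=[2,3,6,7] (faults so far: 4)
  step 7: ref 6 -> HIT, frames=[2,3,6,7] (faults so far: 4)
  step 8: ref 6 -> HIT, frames=[2,3,6,7] (faults so far: 4)
  step 9: ref 5 -> FAULT, evict 2, frames=[5,3,6,7] (faults so far: 5)
  step 10: ref 5 -> HIT, frames=[5,3,6,7] (faults so far: 5)
  step 11: ref 6 -> HIT, frames=[5,3,6,7] (faults so far: 5)
  step 12: ref 2 -> FAULT, evict 3, frames=[5,2,6,7] (faults so far: 6)
  step 13: ref 7 -> HIT, frames=[5,2,6,7] (faults so far: 6)
  step 14: ref 6 -> HIT, frames=[5,2,6,7] (faults so far: 6)
  FIFO total faults: 6
--- LRU ---
  step 0: ref 2 -> FAULT, frames=[2,-,-,-] (faults so far: 1)
  step 1: ref 3 -> FAULT, frames=[2,3,-,-] (faults so far: 2)
  step 2: ref 6 -> FAULT, frames=[2,3,6,-] (faults so far: 3)
  step 3: ref 3 -> HIT, frames=[2,3,6,-] (faults so far: 3)
  step 4: ref 7 -> FAULT, frames=[2,3,6,7] (faults so far: 4)
  step 5: ref 3 -> HIT, frames=[2,3,6,7] (faults so far: 4)
  step 6: ref 3 -> HIT, frames=[2,3,6,7] (faults so far: 4)
  step 7: ref 6 -> HIT, frames=[2,3,6,7] (faults so far: 4)
  step 8: ref 6 -> HIT, frames=[2,3,6,7] (faults so far: 4)
  step 9: ref 5 -> FAULT, evict 2, frames=[5,3,6,7] (faults so far: 5)
  step 10: ref 5 -> HIT, frames=[5,3,6,7] (faults so far: 5)
  step 11: ref 6 -> HIT, frames=[5,3,6,7] (faults so far: 5)
  step 12: ref 2 -> FAULT, evict 7, frames=[5,3,6,2] (faults so far: 6)
  step 13: ref 7 -> FAULT, evict 3, frames=[5,7,6,2] (faults so far: 7)
  step 14: ref 6 -> HIT, frames=[5,7,6,2] (faults so far: 7)
  LRU total faults: 7
--- Optimal ---
  step 0: ref 2 -> FAULT, frames=[2,-,-,-] (faults so far: 1)
  step 1: ref 3 -> FAULT, frames=[2,3,-,-] (faults so far: 2)
  step 2: ref 6 -> FAULT, frames=[2,3,6,-] (faults so far: 3)
  step 3: ref 3 -> HIT, frames=[2,3,6,-] (faults so far: 3)
  step 4: ref 7 -> FAULT, frames=[2,3,6,7] (faults so far: 4)
  step 5: ref 3 -> HIT, frames=[2,3,6,7] (faults so far: 4)
  step 6: ref 3 -> HIT, frames=[2,3,6,7] (faults so far: 4)
  step 7: ref 6 -> HIT, frames=[2,3,6,7] (faults so far: 4)
  step 8: ref 6 -> HIT, frames=[2,3,6,7] (faults so far: 4)
  step 9: ref 5 -> FAULT, evict 3, frames=[2,5,6,7] (faults so far: 5)
  step 10: ref 5 -> HIT, frames=[2,5,6,7] (faults so far: 5)
  step 11: ref 6 -> HIT, frames=[2,5,6,7] (faults so far: 5)
  step 12: ref 2 -> HIT, frames=[2,5,6,7] (faults so far: 5)
  step 13: ref 7 -> HIT, frames=[2,5,6,7] (faults so far: 5)
  step 14: ref 6 -> HIT, frames=[2,5,6,7] (faults so far: 5)
  Optimal total faults: 5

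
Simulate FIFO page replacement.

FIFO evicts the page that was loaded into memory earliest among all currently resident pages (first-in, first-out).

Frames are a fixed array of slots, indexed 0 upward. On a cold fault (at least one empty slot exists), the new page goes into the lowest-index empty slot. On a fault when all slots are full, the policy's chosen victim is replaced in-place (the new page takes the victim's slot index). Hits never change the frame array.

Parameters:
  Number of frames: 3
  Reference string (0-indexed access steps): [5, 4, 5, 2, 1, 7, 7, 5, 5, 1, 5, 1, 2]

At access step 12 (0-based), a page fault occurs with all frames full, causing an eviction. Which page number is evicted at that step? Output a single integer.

Answer: 1

Derivation:
Step 0: ref 5 -> FAULT, frames=[5,-,-]
Step 1: ref 4 -> FAULT, frames=[5,4,-]
Step 2: ref 5 -> HIT, frames=[5,4,-]
Step 3: ref 2 -> FAULT, frames=[5,4,2]
Step 4: ref 1 -> FAULT, evict 5, frames=[1,4,2]
Step 5: ref 7 -> FAULT, evict 4, frames=[1,7,2]
Step 6: ref 7 -> HIT, frames=[1,7,2]
Step 7: ref 5 -> FAULT, evict 2, frames=[1,7,5]
Step 8: ref 5 -> HIT, frames=[1,7,5]
Step 9: ref 1 -> HIT, frames=[1,7,5]
Step 10: ref 5 -> HIT, frames=[1,7,5]
Step 11: ref 1 -> HIT, frames=[1,7,5]
Step 12: ref 2 -> FAULT, evict 1, frames=[2,7,5]
At step 12: evicted page 1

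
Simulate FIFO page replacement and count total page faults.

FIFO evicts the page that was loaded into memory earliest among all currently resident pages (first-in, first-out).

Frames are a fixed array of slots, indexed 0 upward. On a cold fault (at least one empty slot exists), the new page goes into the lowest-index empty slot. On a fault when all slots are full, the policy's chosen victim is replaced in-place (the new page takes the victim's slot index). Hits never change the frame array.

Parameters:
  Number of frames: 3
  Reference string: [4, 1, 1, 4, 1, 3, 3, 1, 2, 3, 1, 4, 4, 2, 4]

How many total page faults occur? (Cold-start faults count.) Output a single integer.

Step 0: ref 4 → FAULT, frames=[4,-,-]
Step 1: ref 1 → FAULT, frames=[4,1,-]
Step 2: ref 1 → HIT, frames=[4,1,-]
Step 3: ref 4 → HIT, frames=[4,1,-]
Step 4: ref 1 → HIT, frames=[4,1,-]
Step 5: ref 3 → FAULT, frames=[4,1,3]
Step 6: ref 3 → HIT, frames=[4,1,3]
Step 7: ref 1 → HIT, frames=[4,1,3]
Step 8: ref 2 → FAULT (evict 4), frames=[2,1,3]
Step 9: ref 3 → HIT, frames=[2,1,3]
Step 10: ref 1 → HIT, frames=[2,1,3]
Step 11: ref 4 → FAULT (evict 1), frames=[2,4,3]
Step 12: ref 4 → HIT, frames=[2,4,3]
Step 13: ref 2 → HIT, frames=[2,4,3]
Step 14: ref 4 → HIT, frames=[2,4,3]
Total faults: 5

Answer: 5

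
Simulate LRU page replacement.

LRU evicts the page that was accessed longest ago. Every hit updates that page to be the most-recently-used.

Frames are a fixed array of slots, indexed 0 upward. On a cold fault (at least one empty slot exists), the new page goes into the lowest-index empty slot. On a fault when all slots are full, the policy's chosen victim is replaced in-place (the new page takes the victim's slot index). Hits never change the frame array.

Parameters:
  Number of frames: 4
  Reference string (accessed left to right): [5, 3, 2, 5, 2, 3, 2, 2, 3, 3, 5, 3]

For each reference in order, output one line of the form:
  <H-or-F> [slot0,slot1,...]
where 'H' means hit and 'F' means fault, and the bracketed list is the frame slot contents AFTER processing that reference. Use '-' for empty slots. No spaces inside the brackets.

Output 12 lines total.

F [5,-,-,-]
F [5,3,-,-]
F [5,3,2,-]
H [5,3,2,-]
H [5,3,2,-]
H [5,3,2,-]
H [5,3,2,-]
H [5,3,2,-]
H [5,3,2,-]
H [5,3,2,-]
H [5,3,2,-]
H [5,3,2,-]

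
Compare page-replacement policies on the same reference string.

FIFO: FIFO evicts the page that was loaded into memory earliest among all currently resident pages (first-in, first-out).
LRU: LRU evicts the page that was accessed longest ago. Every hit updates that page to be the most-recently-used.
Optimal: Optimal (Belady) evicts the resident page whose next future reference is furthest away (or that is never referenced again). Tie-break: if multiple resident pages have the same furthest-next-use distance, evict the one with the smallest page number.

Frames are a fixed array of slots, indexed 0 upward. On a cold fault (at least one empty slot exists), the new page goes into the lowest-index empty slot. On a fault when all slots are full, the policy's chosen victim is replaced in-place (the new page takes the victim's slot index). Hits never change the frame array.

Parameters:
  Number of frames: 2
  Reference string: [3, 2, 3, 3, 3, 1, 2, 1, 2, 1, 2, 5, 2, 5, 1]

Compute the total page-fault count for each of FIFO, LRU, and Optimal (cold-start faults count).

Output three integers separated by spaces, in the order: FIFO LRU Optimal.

--- FIFO ---
  step 0: ref 3 -> FAULT, frames=[3,-] (faults so far: 1)
  step 1: ref 2 -> FAULT, frames=[3,2] (faults so far: 2)
  step 2: ref 3 -> HIT, frames=[3,2] (faults so far: 2)
  step 3: ref 3 -> HIT, frames=[3,2] (faults so far: 2)
  step 4: ref 3 -> HIT, frames=[3,2] (faults so far: 2)
  step 5: ref 1 -> FAULT, evict 3, frames=[1,2] (faults so far: 3)
  step 6: ref 2 -> HIT, frames=[1,2] (faults so far: 3)
  step 7: ref 1 -> HIT, frames=[1,2] (faults so far: 3)
  step 8: ref 2 -> HIT, frames=[1,2] (faults so far: 3)
  step 9: ref 1 -> HIT, frames=[1,2] (faults so far: 3)
  step 10: ref 2 -> HIT, frames=[1,2] (faults so far: 3)
  step 11: ref 5 -> FAULT, evict 2, frames=[1,5] (faults so far: 4)
  step 12: ref 2 -> FAULT, evict 1, frames=[2,5] (faults so far: 5)
  step 13: ref 5 -> HIT, frames=[2,5] (faults so far: 5)
  step 14: ref 1 -> FAULT, evict 5, frames=[2,1] (faults so far: 6)
  FIFO total faults: 6
--- LRU ---
  step 0: ref 3 -> FAULT, frames=[3,-] (faults so far: 1)
  step 1: ref 2 -> FAULT, frames=[3,2] (faults so far: 2)
  step 2: ref 3 -> HIT, frames=[3,2] (faults so far: 2)
  step 3: ref 3 -> HIT, frames=[3,2] (faults so far: 2)
  step 4: ref 3 -> HIT, frames=[3,2] (faults so far: 2)
  step 5: ref 1 -> FAULT, evict 2, frames=[3,1] (faults so far: 3)
  step 6: ref 2 -> FAULT, evict 3, frames=[2,1] (faults so far: 4)
  step 7: ref 1 -> HIT, frames=[2,1] (faults so far: 4)
  step 8: ref 2 -> HIT, frames=[2,1] (faults so far: 4)
  step 9: ref 1 -> HIT, frames=[2,1] (faults so far: 4)
  step 10: ref 2 -> HIT, frames=[2,1] (faults so far: 4)
  step 11: ref 5 -> FAULT, evict 1, frames=[2,5] (faults so far: 5)
  step 12: ref 2 -> HIT, frames=[2,5] (faults so far: 5)
  step 13: ref 5 -> HIT, frames=[2,5] (faults so far: 5)
  step 14: ref 1 -> FAULT, evict 2, frames=[1,5] (faults so far: 6)
  LRU total faults: 6
--- Optimal ---
  step 0: ref 3 -> FAULT, frames=[3,-] (faults so far: 1)
  step 1: ref 2 -> FAULT, frames=[3,2] (faults so far: 2)
  step 2: ref 3 -> HIT, frames=[3,2] (faults so far: 2)
  step 3: ref 3 -> HIT, frames=[3,2] (faults so far: 2)
  step 4: ref 3 -> HIT, frames=[3,2] (faults so far: 2)
  step 5: ref 1 -> FAULT, evict 3, frames=[1,2] (faults so far: 3)
  step 6: ref 2 -> HIT, frames=[1,2] (faults so far: 3)
  step 7: ref 1 -> HIT, frames=[1,2] (faults so far: 3)
  step 8: ref 2 -> HIT, frames=[1,2] (faults so far: 3)
  step 9: ref 1 -> HIT, frames=[1,2] (faults so far: 3)
  step 10: ref 2 -> HIT, frames=[1,2] (faults so far: 3)
  step 11: ref 5 -> FAULT, evict 1, frames=[5,2] (faults so far: 4)
  step 12: ref 2 -> HIT, frames=[5,2] (faults so far: 4)
  step 13: ref 5 -> HIT, frames=[5,2] (faults so far: 4)
  step 14: ref 1 -> FAULT, evict 2, frames=[5,1] (faults so far: 5)
  Optimal total faults: 5

Answer: 6 6 5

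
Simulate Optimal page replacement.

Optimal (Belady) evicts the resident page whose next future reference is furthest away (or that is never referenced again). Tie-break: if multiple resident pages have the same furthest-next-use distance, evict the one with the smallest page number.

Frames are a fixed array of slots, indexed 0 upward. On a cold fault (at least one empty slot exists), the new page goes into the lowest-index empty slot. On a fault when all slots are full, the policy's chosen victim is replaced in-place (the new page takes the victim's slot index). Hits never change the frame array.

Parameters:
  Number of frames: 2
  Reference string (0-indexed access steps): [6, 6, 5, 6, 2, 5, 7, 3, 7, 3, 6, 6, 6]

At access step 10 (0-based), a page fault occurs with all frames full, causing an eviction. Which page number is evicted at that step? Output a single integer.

Step 0: ref 6 -> FAULT, frames=[6,-]
Step 1: ref 6 -> HIT, frames=[6,-]
Step 2: ref 5 -> FAULT, frames=[6,5]
Step 3: ref 6 -> HIT, frames=[6,5]
Step 4: ref 2 -> FAULT, evict 6, frames=[2,5]
Step 5: ref 5 -> HIT, frames=[2,5]
Step 6: ref 7 -> FAULT, evict 2, frames=[7,5]
Step 7: ref 3 -> FAULT, evict 5, frames=[7,3]
Step 8: ref 7 -> HIT, frames=[7,3]
Step 9: ref 3 -> HIT, frames=[7,3]
Step 10: ref 6 -> FAULT, evict 3, frames=[7,6]
At step 10: evicted page 3

Answer: 3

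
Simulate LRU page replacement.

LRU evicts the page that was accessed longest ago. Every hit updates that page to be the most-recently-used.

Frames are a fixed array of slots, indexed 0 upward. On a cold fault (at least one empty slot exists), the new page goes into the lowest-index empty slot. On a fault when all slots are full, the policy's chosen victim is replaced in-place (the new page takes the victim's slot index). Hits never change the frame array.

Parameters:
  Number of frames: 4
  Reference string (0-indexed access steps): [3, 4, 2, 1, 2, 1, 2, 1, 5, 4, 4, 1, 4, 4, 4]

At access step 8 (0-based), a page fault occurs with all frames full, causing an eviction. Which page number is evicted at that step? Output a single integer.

Step 0: ref 3 -> FAULT, frames=[3,-,-,-]
Step 1: ref 4 -> FAULT, frames=[3,4,-,-]
Step 2: ref 2 -> FAULT, frames=[3,4,2,-]
Step 3: ref 1 -> FAULT, frames=[3,4,2,1]
Step 4: ref 2 -> HIT, frames=[3,4,2,1]
Step 5: ref 1 -> HIT, frames=[3,4,2,1]
Step 6: ref 2 -> HIT, frames=[3,4,2,1]
Step 7: ref 1 -> HIT, frames=[3,4,2,1]
Step 8: ref 5 -> FAULT, evict 3, frames=[5,4,2,1]
At step 8: evicted page 3

Answer: 3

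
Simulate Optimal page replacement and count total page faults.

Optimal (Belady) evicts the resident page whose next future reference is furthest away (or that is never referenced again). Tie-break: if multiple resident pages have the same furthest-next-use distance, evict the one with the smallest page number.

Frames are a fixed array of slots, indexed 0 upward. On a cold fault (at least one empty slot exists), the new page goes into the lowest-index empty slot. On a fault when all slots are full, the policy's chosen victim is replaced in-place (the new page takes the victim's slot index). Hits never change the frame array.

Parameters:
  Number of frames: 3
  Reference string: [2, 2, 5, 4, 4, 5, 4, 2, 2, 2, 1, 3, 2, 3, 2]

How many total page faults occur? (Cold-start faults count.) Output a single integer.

Answer: 5

Derivation:
Step 0: ref 2 → FAULT, frames=[2,-,-]
Step 1: ref 2 → HIT, frames=[2,-,-]
Step 2: ref 5 → FAULT, frames=[2,5,-]
Step 3: ref 4 → FAULT, frames=[2,5,4]
Step 4: ref 4 → HIT, frames=[2,5,4]
Step 5: ref 5 → HIT, frames=[2,5,4]
Step 6: ref 4 → HIT, frames=[2,5,4]
Step 7: ref 2 → HIT, frames=[2,5,4]
Step 8: ref 2 → HIT, frames=[2,5,4]
Step 9: ref 2 → HIT, frames=[2,5,4]
Step 10: ref 1 → FAULT (evict 4), frames=[2,5,1]
Step 11: ref 3 → FAULT (evict 1), frames=[2,5,3]
Step 12: ref 2 → HIT, frames=[2,5,3]
Step 13: ref 3 → HIT, frames=[2,5,3]
Step 14: ref 2 → HIT, frames=[2,5,3]
Total faults: 5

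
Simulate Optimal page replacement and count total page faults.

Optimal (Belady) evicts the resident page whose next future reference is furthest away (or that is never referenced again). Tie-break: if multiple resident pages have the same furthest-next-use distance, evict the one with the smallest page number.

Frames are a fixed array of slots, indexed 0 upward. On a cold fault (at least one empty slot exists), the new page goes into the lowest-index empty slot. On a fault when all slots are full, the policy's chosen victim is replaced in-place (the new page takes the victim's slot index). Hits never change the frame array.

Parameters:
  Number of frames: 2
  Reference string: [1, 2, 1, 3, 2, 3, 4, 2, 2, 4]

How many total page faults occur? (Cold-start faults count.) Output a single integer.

Answer: 4

Derivation:
Step 0: ref 1 → FAULT, frames=[1,-]
Step 1: ref 2 → FAULT, frames=[1,2]
Step 2: ref 1 → HIT, frames=[1,2]
Step 3: ref 3 → FAULT (evict 1), frames=[3,2]
Step 4: ref 2 → HIT, frames=[3,2]
Step 5: ref 3 → HIT, frames=[3,2]
Step 6: ref 4 → FAULT (evict 3), frames=[4,2]
Step 7: ref 2 → HIT, frames=[4,2]
Step 8: ref 2 → HIT, frames=[4,2]
Step 9: ref 4 → HIT, frames=[4,2]
Total faults: 4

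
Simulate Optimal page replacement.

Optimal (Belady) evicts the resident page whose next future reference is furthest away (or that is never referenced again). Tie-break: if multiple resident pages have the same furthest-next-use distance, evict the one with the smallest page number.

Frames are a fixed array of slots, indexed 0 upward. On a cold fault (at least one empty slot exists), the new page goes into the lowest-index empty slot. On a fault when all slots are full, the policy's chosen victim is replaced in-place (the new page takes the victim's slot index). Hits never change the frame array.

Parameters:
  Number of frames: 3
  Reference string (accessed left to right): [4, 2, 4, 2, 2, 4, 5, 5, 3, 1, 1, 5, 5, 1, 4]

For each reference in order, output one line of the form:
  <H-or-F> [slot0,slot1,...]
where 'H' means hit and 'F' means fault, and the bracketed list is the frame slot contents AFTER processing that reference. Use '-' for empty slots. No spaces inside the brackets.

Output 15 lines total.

F [4,-,-]
F [4,2,-]
H [4,2,-]
H [4,2,-]
H [4,2,-]
H [4,2,-]
F [4,2,5]
H [4,2,5]
F [4,3,5]
F [4,1,5]
H [4,1,5]
H [4,1,5]
H [4,1,5]
H [4,1,5]
H [4,1,5]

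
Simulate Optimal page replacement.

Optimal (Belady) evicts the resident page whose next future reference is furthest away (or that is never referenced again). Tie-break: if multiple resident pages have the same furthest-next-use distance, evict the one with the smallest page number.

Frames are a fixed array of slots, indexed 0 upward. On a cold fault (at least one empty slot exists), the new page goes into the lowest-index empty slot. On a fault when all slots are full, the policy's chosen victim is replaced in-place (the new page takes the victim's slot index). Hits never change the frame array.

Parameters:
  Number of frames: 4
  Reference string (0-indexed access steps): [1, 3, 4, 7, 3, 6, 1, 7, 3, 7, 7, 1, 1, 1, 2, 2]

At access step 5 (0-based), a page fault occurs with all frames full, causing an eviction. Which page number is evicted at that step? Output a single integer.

Step 0: ref 1 -> FAULT, frames=[1,-,-,-]
Step 1: ref 3 -> FAULT, frames=[1,3,-,-]
Step 2: ref 4 -> FAULT, frames=[1,3,4,-]
Step 3: ref 7 -> FAULT, frames=[1,3,4,7]
Step 4: ref 3 -> HIT, frames=[1,3,4,7]
Step 5: ref 6 -> FAULT, evict 4, frames=[1,3,6,7]
At step 5: evicted page 4

Answer: 4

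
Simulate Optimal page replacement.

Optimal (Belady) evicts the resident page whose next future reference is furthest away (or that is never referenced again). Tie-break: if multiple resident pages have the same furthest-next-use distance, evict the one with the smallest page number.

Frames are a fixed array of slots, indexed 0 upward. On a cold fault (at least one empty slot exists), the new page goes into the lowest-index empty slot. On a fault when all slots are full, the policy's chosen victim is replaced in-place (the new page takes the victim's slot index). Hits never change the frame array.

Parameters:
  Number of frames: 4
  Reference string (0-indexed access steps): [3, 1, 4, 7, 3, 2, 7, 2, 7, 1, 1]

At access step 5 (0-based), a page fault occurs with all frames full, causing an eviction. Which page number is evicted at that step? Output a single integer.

Answer: 3

Derivation:
Step 0: ref 3 -> FAULT, frames=[3,-,-,-]
Step 1: ref 1 -> FAULT, frames=[3,1,-,-]
Step 2: ref 4 -> FAULT, frames=[3,1,4,-]
Step 3: ref 7 -> FAULT, frames=[3,1,4,7]
Step 4: ref 3 -> HIT, frames=[3,1,4,7]
Step 5: ref 2 -> FAULT, evict 3, frames=[2,1,4,7]
At step 5: evicted page 3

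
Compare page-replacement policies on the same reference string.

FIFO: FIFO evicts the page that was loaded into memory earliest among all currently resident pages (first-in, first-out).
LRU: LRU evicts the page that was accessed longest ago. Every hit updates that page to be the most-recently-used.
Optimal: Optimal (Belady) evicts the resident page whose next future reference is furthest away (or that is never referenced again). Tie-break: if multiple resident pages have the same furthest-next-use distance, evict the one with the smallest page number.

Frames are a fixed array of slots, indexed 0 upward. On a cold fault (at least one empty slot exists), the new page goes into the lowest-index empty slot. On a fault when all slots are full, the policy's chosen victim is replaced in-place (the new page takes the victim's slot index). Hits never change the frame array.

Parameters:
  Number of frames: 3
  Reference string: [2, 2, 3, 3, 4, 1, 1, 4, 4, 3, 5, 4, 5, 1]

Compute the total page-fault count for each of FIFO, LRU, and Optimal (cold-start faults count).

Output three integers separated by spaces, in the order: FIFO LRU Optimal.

Answer: 5 6 5

Derivation:
--- FIFO ---
  step 0: ref 2 -> FAULT, frames=[2,-,-] (faults so far: 1)
  step 1: ref 2 -> HIT, frames=[2,-,-] (faults so far: 1)
  step 2: ref 3 -> FAULT, frames=[2,3,-] (faults so far: 2)
  step 3: ref 3 -> HIT, frames=[2,3,-] (faults so far: 2)
  step 4: ref 4 -> FAULT, frames=[2,3,4] (faults so far: 3)
  step 5: ref 1 -> FAULT, evict 2, frames=[1,3,4] (faults so far: 4)
  step 6: ref 1 -> HIT, frames=[1,3,4] (faults so far: 4)
  step 7: ref 4 -> HIT, frames=[1,3,4] (faults so far: 4)
  step 8: ref 4 -> HIT, frames=[1,3,4] (faults so far: 4)
  step 9: ref 3 -> HIT, frames=[1,3,4] (faults so far: 4)
  step 10: ref 5 -> FAULT, evict 3, frames=[1,5,4] (faults so far: 5)
  step 11: ref 4 -> HIT, frames=[1,5,4] (faults so far: 5)
  step 12: ref 5 -> HIT, frames=[1,5,4] (faults so far: 5)
  step 13: ref 1 -> HIT, frames=[1,5,4] (faults so far: 5)
  FIFO total faults: 5
--- LRU ---
  step 0: ref 2 -> FAULT, frames=[2,-,-] (faults so far: 1)
  step 1: ref 2 -> HIT, frames=[2,-,-] (faults so far: 1)
  step 2: ref 3 -> FAULT, frames=[2,3,-] (faults so far: 2)
  step 3: ref 3 -> HIT, frames=[2,3,-] (faults so far: 2)
  step 4: ref 4 -> FAULT, frames=[2,3,4] (faults so far: 3)
  step 5: ref 1 -> FAULT, evict 2, frames=[1,3,4] (faults so far: 4)
  step 6: ref 1 -> HIT, frames=[1,3,4] (faults so far: 4)
  step 7: ref 4 -> HIT, frames=[1,3,4] (faults so far: 4)
  step 8: ref 4 -> HIT, frames=[1,3,4] (faults so far: 4)
  step 9: ref 3 -> HIT, frames=[1,3,4] (faults so far: 4)
  step 10: ref 5 -> FAULT, evict 1, frames=[5,3,4] (faults so far: 5)
  step 11: ref 4 -> HIT, frames=[5,3,4] (faults so far: 5)
  step 12: ref 5 -> HIT, frames=[5,3,4] (faults so far: 5)
  step 13: ref 1 -> FAULT, evict 3, frames=[5,1,4] (faults so far: 6)
  LRU total faults: 6
--- Optimal ---
  step 0: ref 2 -> FAULT, frames=[2,-,-] (faults so far: 1)
  step 1: ref 2 -> HIT, frames=[2,-,-] (faults so far: 1)
  step 2: ref 3 -> FAULT, frames=[2,3,-] (faults so far: 2)
  step 3: ref 3 -> HIT, frames=[2,3,-] (faults so far: 2)
  step 4: ref 4 -> FAULT, frames=[2,3,4] (faults so far: 3)
  step 5: ref 1 -> FAULT, evict 2, frames=[1,3,4] (faults so far: 4)
  step 6: ref 1 -> HIT, frames=[1,3,4] (faults so far: 4)
  step 7: ref 4 -> HIT, frames=[1,3,4] (faults so far: 4)
  step 8: ref 4 -> HIT, frames=[1,3,4] (faults so far: 4)
  step 9: ref 3 -> HIT, frames=[1,3,4] (faults so far: 4)
  step 10: ref 5 -> FAULT, evict 3, frames=[1,5,4] (faults so far: 5)
  step 11: ref 4 -> HIT, frames=[1,5,4] (faults so far: 5)
  step 12: ref 5 -> HIT, frames=[1,5,4] (faults so far: 5)
  step 13: ref 1 -> HIT, frames=[1,5,4] (faults so far: 5)
  Optimal total faults: 5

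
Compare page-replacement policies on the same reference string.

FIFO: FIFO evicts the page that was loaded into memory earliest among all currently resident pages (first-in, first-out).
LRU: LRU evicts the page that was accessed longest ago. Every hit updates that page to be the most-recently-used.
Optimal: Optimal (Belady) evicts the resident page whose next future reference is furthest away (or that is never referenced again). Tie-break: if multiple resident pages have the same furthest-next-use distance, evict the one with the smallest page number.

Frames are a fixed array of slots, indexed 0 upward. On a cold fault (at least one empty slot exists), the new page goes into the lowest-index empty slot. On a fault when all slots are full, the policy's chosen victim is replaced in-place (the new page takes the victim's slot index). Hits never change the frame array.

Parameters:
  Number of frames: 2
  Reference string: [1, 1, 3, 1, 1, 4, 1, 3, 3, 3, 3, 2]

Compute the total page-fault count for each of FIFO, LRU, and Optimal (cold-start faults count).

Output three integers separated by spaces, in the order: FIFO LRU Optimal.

Answer: 6 5 5

Derivation:
--- FIFO ---
  step 0: ref 1 -> FAULT, frames=[1,-] (faults so far: 1)
  step 1: ref 1 -> HIT, frames=[1,-] (faults so far: 1)
  step 2: ref 3 -> FAULT, frames=[1,3] (faults so far: 2)
  step 3: ref 1 -> HIT, frames=[1,3] (faults so far: 2)
  step 4: ref 1 -> HIT, frames=[1,3] (faults so far: 2)
  step 5: ref 4 -> FAULT, evict 1, frames=[4,3] (faults so far: 3)
  step 6: ref 1 -> FAULT, evict 3, frames=[4,1] (faults so far: 4)
  step 7: ref 3 -> FAULT, evict 4, frames=[3,1] (faults so far: 5)
  step 8: ref 3 -> HIT, frames=[3,1] (faults so far: 5)
  step 9: ref 3 -> HIT, frames=[3,1] (faults so far: 5)
  step 10: ref 3 -> HIT, frames=[3,1] (faults so far: 5)
  step 11: ref 2 -> FAULT, evict 1, frames=[3,2] (faults so far: 6)
  FIFO total faults: 6
--- LRU ---
  step 0: ref 1 -> FAULT, frames=[1,-] (faults so far: 1)
  step 1: ref 1 -> HIT, frames=[1,-] (faults so far: 1)
  step 2: ref 3 -> FAULT, frames=[1,3] (faults so far: 2)
  step 3: ref 1 -> HIT, frames=[1,3] (faults so far: 2)
  step 4: ref 1 -> HIT, frames=[1,3] (faults so far: 2)
  step 5: ref 4 -> FAULT, evict 3, frames=[1,4] (faults so far: 3)
  step 6: ref 1 -> HIT, frames=[1,4] (faults so far: 3)
  step 7: ref 3 -> FAULT, evict 4, frames=[1,3] (faults so far: 4)
  step 8: ref 3 -> HIT, frames=[1,3] (faults so far: 4)
  step 9: ref 3 -> HIT, frames=[1,3] (faults so far: 4)
  step 10: ref 3 -> HIT, frames=[1,3] (faults so far: 4)
  step 11: ref 2 -> FAULT, evict 1, frames=[2,3] (faults so far: 5)
  LRU total faults: 5
--- Optimal ---
  step 0: ref 1 -> FAULT, frames=[1,-] (faults so far: 1)
  step 1: ref 1 -> HIT, frames=[1,-] (faults so far: 1)
  step 2: ref 3 -> FAULT, frames=[1,3] (faults so far: 2)
  step 3: ref 1 -> HIT, frames=[1,3] (faults so far: 2)
  step 4: ref 1 -> HIT, frames=[1,3] (faults so far: 2)
  step 5: ref 4 -> FAULT, evict 3, frames=[1,4] (faults so far: 3)
  step 6: ref 1 -> HIT, frames=[1,4] (faults so far: 3)
  step 7: ref 3 -> FAULT, evict 1, frames=[3,4] (faults so far: 4)
  step 8: ref 3 -> HIT, frames=[3,4] (faults so far: 4)
  step 9: ref 3 -> HIT, frames=[3,4] (faults so far: 4)
  step 10: ref 3 -> HIT, frames=[3,4] (faults so far: 4)
  step 11: ref 2 -> FAULT, evict 3, frames=[2,4] (faults so far: 5)
  Optimal total faults: 5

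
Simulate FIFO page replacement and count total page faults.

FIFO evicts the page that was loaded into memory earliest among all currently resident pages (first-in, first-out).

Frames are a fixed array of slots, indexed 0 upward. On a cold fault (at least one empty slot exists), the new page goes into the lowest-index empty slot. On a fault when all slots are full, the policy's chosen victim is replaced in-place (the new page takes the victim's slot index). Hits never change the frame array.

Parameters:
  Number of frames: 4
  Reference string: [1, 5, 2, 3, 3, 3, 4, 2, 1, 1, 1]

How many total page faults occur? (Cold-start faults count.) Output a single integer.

Step 0: ref 1 → FAULT, frames=[1,-,-,-]
Step 1: ref 5 → FAULT, frames=[1,5,-,-]
Step 2: ref 2 → FAULT, frames=[1,5,2,-]
Step 3: ref 3 → FAULT, frames=[1,5,2,3]
Step 4: ref 3 → HIT, frames=[1,5,2,3]
Step 5: ref 3 → HIT, frames=[1,5,2,3]
Step 6: ref 4 → FAULT (evict 1), frames=[4,5,2,3]
Step 7: ref 2 → HIT, frames=[4,5,2,3]
Step 8: ref 1 → FAULT (evict 5), frames=[4,1,2,3]
Step 9: ref 1 → HIT, frames=[4,1,2,3]
Step 10: ref 1 → HIT, frames=[4,1,2,3]
Total faults: 6

Answer: 6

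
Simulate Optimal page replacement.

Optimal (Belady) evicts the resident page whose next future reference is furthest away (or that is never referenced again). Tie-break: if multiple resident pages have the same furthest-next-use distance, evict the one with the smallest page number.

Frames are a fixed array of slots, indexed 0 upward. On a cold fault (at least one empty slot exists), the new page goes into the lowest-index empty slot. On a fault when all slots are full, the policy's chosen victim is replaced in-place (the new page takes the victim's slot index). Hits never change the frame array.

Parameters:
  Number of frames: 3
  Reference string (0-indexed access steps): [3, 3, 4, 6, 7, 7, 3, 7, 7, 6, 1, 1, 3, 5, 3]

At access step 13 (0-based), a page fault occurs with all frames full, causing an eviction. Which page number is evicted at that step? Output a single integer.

Answer: 1

Derivation:
Step 0: ref 3 -> FAULT, frames=[3,-,-]
Step 1: ref 3 -> HIT, frames=[3,-,-]
Step 2: ref 4 -> FAULT, frames=[3,4,-]
Step 3: ref 6 -> FAULT, frames=[3,4,6]
Step 4: ref 7 -> FAULT, evict 4, frames=[3,7,6]
Step 5: ref 7 -> HIT, frames=[3,7,6]
Step 6: ref 3 -> HIT, frames=[3,7,6]
Step 7: ref 7 -> HIT, frames=[3,7,6]
Step 8: ref 7 -> HIT, frames=[3,7,6]
Step 9: ref 6 -> HIT, frames=[3,7,6]
Step 10: ref 1 -> FAULT, evict 6, frames=[3,7,1]
Step 11: ref 1 -> HIT, frames=[3,7,1]
Step 12: ref 3 -> HIT, frames=[3,7,1]
Step 13: ref 5 -> FAULT, evict 1, frames=[3,7,5]
At step 13: evicted page 1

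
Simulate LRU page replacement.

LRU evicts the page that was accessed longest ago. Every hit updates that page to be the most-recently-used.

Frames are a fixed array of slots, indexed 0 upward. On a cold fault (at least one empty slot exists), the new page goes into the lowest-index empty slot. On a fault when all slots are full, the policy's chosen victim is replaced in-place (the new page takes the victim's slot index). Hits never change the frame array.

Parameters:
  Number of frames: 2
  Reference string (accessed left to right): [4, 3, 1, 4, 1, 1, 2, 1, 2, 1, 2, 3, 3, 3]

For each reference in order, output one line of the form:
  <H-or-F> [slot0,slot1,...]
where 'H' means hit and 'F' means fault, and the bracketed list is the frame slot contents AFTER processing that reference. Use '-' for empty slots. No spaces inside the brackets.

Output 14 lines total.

F [4,-]
F [4,3]
F [1,3]
F [1,4]
H [1,4]
H [1,4]
F [1,2]
H [1,2]
H [1,2]
H [1,2]
H [1,2]
F [3,2]
H [3,2]
H [3,2]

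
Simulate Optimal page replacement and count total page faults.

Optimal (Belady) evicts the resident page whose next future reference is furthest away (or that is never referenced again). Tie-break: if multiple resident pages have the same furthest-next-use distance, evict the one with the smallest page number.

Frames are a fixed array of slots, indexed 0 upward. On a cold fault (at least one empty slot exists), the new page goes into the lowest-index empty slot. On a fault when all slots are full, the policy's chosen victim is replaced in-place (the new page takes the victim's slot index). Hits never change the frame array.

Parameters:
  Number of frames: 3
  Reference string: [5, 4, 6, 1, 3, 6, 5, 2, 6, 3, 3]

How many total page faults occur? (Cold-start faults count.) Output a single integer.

Step 0: ref 5 → FAULT, frames=[5,-,-]
Step 1: ref 4 → FAULT, frames=[5,4,-]
Step 2: ref 6 → FAULT, frames=[5,4,6]
Step 3: ref 1 → FAULT (evict 4), frames=[5,1,6]
Step 4: ref 3 → FAULT (evict 1), frames=[5,3,6]
Step 5: ref 6 → HIT, frames=[5,3,6]
Step 6: ref 5 → HIT, frames=[5,3,6]
Step 7: ref 2 → FAULT (evict 5), frames=[2,3,6]
Step 8: ref 6 → HIT, frames=[2,3,6]
Step 9: ref 3 → HIT, frames=[2,3,6]
Step 10: ref 3 → HIT, frames=[2,3,6]
Total faults: 6

Answer: 6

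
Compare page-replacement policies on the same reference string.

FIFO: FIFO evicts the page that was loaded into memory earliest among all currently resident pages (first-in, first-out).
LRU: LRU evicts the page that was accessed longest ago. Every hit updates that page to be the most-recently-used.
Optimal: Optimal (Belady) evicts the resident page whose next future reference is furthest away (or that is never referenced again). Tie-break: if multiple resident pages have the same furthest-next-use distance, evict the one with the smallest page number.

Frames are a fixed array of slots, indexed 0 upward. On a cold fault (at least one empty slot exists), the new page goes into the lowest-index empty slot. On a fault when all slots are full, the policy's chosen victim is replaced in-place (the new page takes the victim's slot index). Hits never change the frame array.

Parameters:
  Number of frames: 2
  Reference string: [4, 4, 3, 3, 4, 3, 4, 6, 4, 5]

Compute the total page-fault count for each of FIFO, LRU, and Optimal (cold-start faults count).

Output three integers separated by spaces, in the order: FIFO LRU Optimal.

--- FIFO ---
  step 0: ref 4 -> FAULT, frames=[4,-] (faults so far: 1)
  step 1: ref 4 -> HIT, frames=[4,-] (faults so far: 1)
  step 2: ref 3 -> FAULT, frames=[4,3] (faults so far: 2)
  step 3: ref 3 -> HIT, frames=[4,3] (faults so far: 2)
  step 4: ref 4 -> HIT, frames=[4,3] (faults so far: 2)
  step 5: ref 3 -> HIT, frames=[4,3] (faults so far: 2)
  step 6: ref 4 -> HIT, frames=[4,3] (faults so far: 2)
  step 7: ref 6 -> FAULT, evict 4, frames=[6,3] (faults so far: 3)
  step 8: ref 4 -> FAULT, evict 3, frames=[6,4] (faults so far: 4)
  step 9: ref 5 -> FAULT, evict 6, frames=[5,4] (faults so far: 5)
  FIFO total faults: 5
--- LRU ---
  step 0: ref 4 -> FAULT, frames=[4,-] (faults so far: 1)
  step 1: ref 4 -> HIT, frames=[4,-] (faults so far: 1)
  step 2: ref 3 -> FAULT, frames=[4,3] (faults so far: 2)
  step 3: ref 3 -> HIT, frames=[4,3] (faults so far: 2)
  step 4: ref 4 -> HIT, frames=[4,3] (faults so far: 2)
  step 5: ref 3 -> HIT, frames=[4,3] (faults so far: 2)
  step 6: ref 4 -> HIT, frames=[4,3] (faults so far: 2)
  step 7: ref 6 -> FAULT, evict 3, frames=[4,6] (faults so far: 3)
  step 8: ref 4 -> HIT, frames=[4,6] (faults so far: 3)
  step 9: ref 5 -> FAULT, evict 6, frames=[4,5] (faults so far: 4)
  LRU total faults: 4
--- Optimal ---
  step 0: ref 4 -> FAULT, frames=[4,-] (faults so far: 1)
  step 1: ref 4 -> HIT, frames=[4,-] (faults so far: 1)
  step 2: ref 3 -> FAULT, frames=[4,3] (faults so far: 2)
  step 3: ref 3 -> HIT, frames=[4,3] (faults so far: 2)
  step 4: ref 4 -> HIT, frames=[4,3] (faults so far: 2)
  step 5: ref 3 -> HIT, frames=[4,3] (faults so far: 2)
  step 6: ref 4 -> HIT, frames=[4,3] (faults so far: 2)
  step 7: ref 6 -> FAULT, evict 3, frames=[4,6] (faults so far: 3)
  step 8: ref 4 -> HIT, frames=[4,6] (faults so far: 3)
  step 9: ref 5 -> FAULT, evict 4, frames=[5,6] (faults so far: 4)
  Optimal total faults: 4

Answer: 5 4 4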